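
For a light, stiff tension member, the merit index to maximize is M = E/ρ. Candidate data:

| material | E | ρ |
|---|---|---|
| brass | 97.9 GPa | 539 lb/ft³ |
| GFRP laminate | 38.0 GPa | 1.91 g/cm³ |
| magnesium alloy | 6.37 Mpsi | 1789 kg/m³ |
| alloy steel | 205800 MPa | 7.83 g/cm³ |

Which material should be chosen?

alloy steel

In SI units:
  brass: E = 97.90 GPa, ρ = 8634 kg/m³
  GFRP laminate: E = 38.00 GPa, ρ = 1910 kg/m³
  magnesium alloy: E = 43.92 GPa, ρ = 1789 kg/m³
  alloy steel: E = 205.8 GPa, ρ = 7830 kg/m³
  alloy steel: M = 26.3 MN·m/kg
  magnesium alloy: M = 24.5 MN·m/kg
  GFRP laminate: M = 19.9 MN·m/kg
  brass: M = 11.3 MN·m/kg
Alloy steel ranks first.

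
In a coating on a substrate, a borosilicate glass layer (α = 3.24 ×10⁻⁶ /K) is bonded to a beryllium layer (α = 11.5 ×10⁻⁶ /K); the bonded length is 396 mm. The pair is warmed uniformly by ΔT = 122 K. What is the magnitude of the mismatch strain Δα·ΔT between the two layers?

Δα = |3.24 − 11.5|×10⁻⁶/K = 8.26×10⁻⁶/K.
Mismatch strain = Δα·ΔT = 8.26×10⁻⁶ × 122.0 = 1.01×10⁻³.

1.01×10⁻³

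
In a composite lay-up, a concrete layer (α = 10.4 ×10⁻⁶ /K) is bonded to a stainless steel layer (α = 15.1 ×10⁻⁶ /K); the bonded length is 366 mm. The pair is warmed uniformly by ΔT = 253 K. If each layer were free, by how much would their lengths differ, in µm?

Δα = |10.4 − 15.1|×10⁻⁶/K = 4.70×10⁻⁶/K.
ΔL_mismatch = Δα·L·ΔT = 4.70×10⁻⁶ × 366.0 mm × 253.0 K = 435 µm.

435 µm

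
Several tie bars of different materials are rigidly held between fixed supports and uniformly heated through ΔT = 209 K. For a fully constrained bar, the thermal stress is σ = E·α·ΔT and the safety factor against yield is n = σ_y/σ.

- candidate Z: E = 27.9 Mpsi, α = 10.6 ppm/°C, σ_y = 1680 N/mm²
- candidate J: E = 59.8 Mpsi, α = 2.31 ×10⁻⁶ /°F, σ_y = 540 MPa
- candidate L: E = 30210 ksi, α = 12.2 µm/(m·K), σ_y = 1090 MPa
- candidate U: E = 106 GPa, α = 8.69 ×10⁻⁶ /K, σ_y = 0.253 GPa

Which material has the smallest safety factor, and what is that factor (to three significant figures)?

candidate U, n = 1.31

Per material, after unit conversion:
  candidate Z: E = 192.4, α = 10.6, σ_y = 1680 → σ = 426 MPa, n = 3.94
  candidate J: E = 412.3, α = 4.16, σ_y = 540.0 → σ = 358 MPa, n = 1.51
  candidate L: E = 208.3, α = 12.2, σ_y = 1090 → σ = 531 MPa, n = 2.05
  candidate U: E = 106.0, α = 8.69, σ_y = 253.0 → σ = 193 MPa, n = 1.31
Smallest n: candidate U with n = 1.31.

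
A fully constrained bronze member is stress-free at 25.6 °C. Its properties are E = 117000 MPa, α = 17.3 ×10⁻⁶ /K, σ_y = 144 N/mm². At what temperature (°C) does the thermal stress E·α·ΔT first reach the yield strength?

E = 117000 MPa = 117.0 GPa.
σ_y = 144 N/mm² = 144.0 MPa.
E·α·ΔT = 144.0 MPa ⇒ ΔT = 144.0 / (117.0×10³ × 17.3×10⁻⁶) = 71.14 K.
T = 25.6 + 71.14 = 96.74 °C.

96.7 °C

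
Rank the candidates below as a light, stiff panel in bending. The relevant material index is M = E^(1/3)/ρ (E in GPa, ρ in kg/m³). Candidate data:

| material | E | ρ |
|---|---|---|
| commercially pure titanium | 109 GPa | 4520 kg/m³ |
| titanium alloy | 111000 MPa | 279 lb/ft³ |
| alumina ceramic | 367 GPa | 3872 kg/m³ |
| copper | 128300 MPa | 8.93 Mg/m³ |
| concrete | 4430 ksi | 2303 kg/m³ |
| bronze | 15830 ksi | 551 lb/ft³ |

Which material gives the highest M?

alumina ceramic

Putting every candidate on a common basis:
  commercially pure titanium: E = 109.0 GPa, ρ = 4520 kg/m³
  titanium alloy: E = 111.0 GPa, ρ = 4469 kg/m³
  alumina ceramic: E = 367.0 GPa, ρ = 3872 kg/m³
  copper: E = 128.3 GPa, ρ = 8930 kg/m³
  concrete: E = 30.54 GPa, ρ = 2303 kg/m³
  bronze: E = 109.1 GPa, ρ = 8826 kg/m³
  alumina ceramic: M = 1.85×10⁻³
  concrete: M = 1.36×10⁻³
  titanium alloy: M = 1.08×10⁻³
  commercially pure titanium: M = 1.06×10⁻³
  copper: M = 0.565×10⁻³
  bronze: M = 0.541×10⁻³
Highest index: alumina ceramic.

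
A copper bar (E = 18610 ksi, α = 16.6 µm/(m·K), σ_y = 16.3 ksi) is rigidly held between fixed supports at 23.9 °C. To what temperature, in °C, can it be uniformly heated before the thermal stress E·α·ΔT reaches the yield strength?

E = 18610 ksi = 128.3 GPa.
σ_y = 16.3 ksi = 112.4 MPa.
E·α·ΔT = 112.4 MPa ⇒ ΔT = 112.4 / (128.3×10³ × 16.6×10⁻⁶) = 52.76 K.
T = 23.9 + 52.76 = 76.66 °C.

76.7 °C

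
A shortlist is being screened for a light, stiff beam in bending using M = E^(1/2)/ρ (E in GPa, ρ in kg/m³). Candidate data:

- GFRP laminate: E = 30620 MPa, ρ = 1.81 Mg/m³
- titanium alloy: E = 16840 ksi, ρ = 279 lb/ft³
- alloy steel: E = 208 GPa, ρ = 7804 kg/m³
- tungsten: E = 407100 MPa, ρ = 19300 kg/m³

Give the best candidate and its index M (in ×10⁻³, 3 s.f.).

GFRP laminate, M = 3.06×10⁻³

Convert each candidate to consistent units, then evaluate M:
  GFRP laminate: E = 30.62 GPa, ρ = 1810 kg/m³
  titanium alloy: E = 116.1 GPa, ρ = 4469 kg/m³
  alloy steel: E = 208.0 GPa, ρ = 7804 kg/m³
  tungsten: E = 407.1 GPa, ρ = 19300 kg/m³
  GFRP laminate: M = 3.06×10⁻³
  titanium alloy: M = 2.41×10⁻³
  alloy steel: M = 1.85×10⁻³
  tungsten: M = 1.05×10⁻³
GFRP laminate ranks first.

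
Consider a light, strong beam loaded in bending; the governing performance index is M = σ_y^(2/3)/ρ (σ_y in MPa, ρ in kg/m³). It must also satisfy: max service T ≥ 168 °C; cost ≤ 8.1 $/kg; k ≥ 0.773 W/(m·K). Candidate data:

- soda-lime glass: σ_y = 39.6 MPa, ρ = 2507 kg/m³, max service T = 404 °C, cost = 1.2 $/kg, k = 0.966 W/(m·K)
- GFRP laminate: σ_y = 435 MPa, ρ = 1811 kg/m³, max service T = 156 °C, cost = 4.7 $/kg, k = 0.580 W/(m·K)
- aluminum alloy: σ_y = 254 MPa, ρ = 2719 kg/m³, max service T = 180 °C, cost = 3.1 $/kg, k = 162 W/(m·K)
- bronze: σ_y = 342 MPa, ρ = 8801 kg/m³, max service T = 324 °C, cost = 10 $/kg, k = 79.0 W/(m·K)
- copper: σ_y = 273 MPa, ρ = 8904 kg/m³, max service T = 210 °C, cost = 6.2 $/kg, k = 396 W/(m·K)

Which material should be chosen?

aluminum alloy

Screen on constraints: max service T ≥ 168 °C; cost ≤ 8.1 $/kg; k ≥ 0.773 W/(m·K). Survivors: soda-lime glass, aluminum alloy, copper.
Per-candidate index values:
  aluminum alloy: M = 14.8×10⁻³
  copper: M = 4.73×10⁻³
  soda-lime glass: M = 4.63×10⁻³
Highest index: aluminum alloy.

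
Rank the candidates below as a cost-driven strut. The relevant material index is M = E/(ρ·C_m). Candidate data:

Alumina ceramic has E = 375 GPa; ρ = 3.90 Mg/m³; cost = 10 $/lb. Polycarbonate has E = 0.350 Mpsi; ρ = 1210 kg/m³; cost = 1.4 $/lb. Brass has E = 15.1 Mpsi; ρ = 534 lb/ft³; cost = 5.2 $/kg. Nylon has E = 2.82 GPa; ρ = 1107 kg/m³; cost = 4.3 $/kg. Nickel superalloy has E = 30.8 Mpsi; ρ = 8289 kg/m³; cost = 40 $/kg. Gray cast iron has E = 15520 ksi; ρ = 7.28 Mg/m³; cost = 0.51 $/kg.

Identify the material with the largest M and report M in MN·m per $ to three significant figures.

In SI units:
  alumina ceramic: E = 375.0 GPa, ρ = 3900 kg/m³, cost = 22.05 $/kg
  polycarbonate: E = 2.413 GPa, ρ = 1210 kg/m³, cost = 3.086 $/kg
  brass: E = 104.1 GPa, ρ = 8554 kg/m³, cost = 5.200 $/kg
  nylon: E = 2.820 GPa, ρ = 1107 kg/m³, cost = 4.300 $/kg
  nickel superalloy: E = 212.4 GPa, ρ = 8289 kg/m³, cost = 40.00 $/kg
  gray cast iron: E = 107.0 GPa, ρ = 7280 kg/m³, cost = 0.5100 $/kg
  gray cast iron: M = 28.8 MN·m per $
  alumina ceramic: M = 4.36 MN·m per $
  brass: M = 2.34 MN·m per $
  polycarbonate: M = 0.646 MN·m per $
  nickel superalloy: M = 0.640 MN·m per $
  nylon: M = 0.592 MN·m per $
The maximum is for gray cast iron.

gray cast iron, M = 28.8 MN·m per $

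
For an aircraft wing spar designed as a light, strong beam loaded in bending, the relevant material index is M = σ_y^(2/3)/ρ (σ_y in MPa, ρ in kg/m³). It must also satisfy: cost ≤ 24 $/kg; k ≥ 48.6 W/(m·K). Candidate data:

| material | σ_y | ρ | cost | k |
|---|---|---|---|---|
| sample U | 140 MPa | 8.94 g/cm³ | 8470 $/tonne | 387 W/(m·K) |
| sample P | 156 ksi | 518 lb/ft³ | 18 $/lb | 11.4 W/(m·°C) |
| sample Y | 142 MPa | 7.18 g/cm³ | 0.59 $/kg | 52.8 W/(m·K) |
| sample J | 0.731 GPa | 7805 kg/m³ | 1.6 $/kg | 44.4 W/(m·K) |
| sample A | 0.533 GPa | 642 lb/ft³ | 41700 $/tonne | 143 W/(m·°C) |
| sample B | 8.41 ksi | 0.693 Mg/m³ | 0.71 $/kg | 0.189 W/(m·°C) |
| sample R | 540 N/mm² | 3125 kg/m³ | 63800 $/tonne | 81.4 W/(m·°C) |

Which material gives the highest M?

Screen on constraints: cost ≤ 24 $/kg; k ≥ 48.6 W/(m·K). Survivors: sample U, sample Y.
After converting to SI:
  sample U: σ_y = 140.0 MPa, ρ = 8940 kg/m³
  sample Y: σ_y = 142.0 MPa, ρ = 7180 kg/m³
  sample Y: M = 3.79×10⁻³
  sample U: M = 3.02×10⁻³
Highest index: sample Y.

sample Y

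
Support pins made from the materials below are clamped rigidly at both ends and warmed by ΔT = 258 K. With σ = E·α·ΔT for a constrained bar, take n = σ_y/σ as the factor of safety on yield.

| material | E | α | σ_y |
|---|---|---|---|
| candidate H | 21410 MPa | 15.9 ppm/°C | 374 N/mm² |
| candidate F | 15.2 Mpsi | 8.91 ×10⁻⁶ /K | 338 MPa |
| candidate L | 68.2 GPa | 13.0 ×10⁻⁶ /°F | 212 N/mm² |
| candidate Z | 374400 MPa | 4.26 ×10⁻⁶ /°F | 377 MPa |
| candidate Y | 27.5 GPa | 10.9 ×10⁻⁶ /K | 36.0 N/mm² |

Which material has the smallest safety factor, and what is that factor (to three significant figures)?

Converting E to GPa, α to ×10⁻⁶/K, σ_y to MPa, then σ and n for each:
  candidate H: E = 21.41, α = 15.9, σ_y = 374.0 → σ = 87.8 MPa, n = 4.26
  candidate F: E = 104.8, α = 8.91, σ_y = 338.0 → σ = 241 MPa, n = 1.40
  candidate L: E = 68.20, α = 23.4, σ_y = 212.0 → σ = 412 MPa, n = 0.515
  candidate Z: E = 374.4, α = 7.67, σ_y = 377.0 → σ = 741 MPa, n = 0.509
  candidate Y: E = 27.50, α = 10.9, σ_y = 36.00 → σ = 77.3 MPa, n = 0.466
Smallest n: candidate Y with n = 0.466.

candidate Y, n = 0.466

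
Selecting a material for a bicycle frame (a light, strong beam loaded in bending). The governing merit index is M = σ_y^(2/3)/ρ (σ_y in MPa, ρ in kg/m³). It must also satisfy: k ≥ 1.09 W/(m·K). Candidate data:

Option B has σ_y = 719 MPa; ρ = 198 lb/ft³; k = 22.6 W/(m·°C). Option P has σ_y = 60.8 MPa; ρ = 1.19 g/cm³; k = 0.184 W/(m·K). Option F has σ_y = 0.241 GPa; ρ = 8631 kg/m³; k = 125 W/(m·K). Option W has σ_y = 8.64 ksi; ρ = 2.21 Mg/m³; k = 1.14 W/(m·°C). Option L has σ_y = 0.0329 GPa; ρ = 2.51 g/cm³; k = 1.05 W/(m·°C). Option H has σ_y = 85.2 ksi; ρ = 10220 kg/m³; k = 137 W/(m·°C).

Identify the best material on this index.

Screen on constraints: k ≥ 1.09 W/(m·K). Survivors: option B, option F, option W, option H.
Normalizing units and computing the index:
  option B: σ_y = 719.0 MPa, ρ = 3172 kg/m³
  option F: σ_y = 241.0 MPa, ρ = 8631 kg/m³
  option W: σ_y = 59.57 MPa, ρ = 2210 kg/m³
  option H: σ_y = 587.4 MPa, ρ = 10220 kg/m³
  option B: M = 25.3×10⁻³
  option W: M = 6.90×10⁻³
  option H: M = 6.86×10⁻³
  option F: M = 4.49×10⁻³
Option B has the largest M.

option B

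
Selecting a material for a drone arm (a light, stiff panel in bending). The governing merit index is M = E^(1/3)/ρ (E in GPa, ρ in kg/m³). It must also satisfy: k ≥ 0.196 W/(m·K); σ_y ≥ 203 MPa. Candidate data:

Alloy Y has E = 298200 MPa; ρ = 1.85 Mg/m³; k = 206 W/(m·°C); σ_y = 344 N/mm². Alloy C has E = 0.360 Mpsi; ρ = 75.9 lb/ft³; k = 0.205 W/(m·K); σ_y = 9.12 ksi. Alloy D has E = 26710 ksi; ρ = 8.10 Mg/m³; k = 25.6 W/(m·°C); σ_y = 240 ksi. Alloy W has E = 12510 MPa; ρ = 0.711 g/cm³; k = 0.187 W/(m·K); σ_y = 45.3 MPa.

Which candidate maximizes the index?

alloy Y

Screen on constraints: k ≥ 0.196 W/(m·K); σ_y ≥ 203 MPa. Survivors: alloy Y, alloy D.
In SI units:
  alloy Y: E = 298.2 GPa, ρ = 1850 kg/m³
  alloy D: E = 184.2 GPa, ρ = 8100 kg/m³
  alloy Y: M = 3.61×10⁻³
  alloy D: M = 0.702×10⁻³
The maximum is for alloy Y.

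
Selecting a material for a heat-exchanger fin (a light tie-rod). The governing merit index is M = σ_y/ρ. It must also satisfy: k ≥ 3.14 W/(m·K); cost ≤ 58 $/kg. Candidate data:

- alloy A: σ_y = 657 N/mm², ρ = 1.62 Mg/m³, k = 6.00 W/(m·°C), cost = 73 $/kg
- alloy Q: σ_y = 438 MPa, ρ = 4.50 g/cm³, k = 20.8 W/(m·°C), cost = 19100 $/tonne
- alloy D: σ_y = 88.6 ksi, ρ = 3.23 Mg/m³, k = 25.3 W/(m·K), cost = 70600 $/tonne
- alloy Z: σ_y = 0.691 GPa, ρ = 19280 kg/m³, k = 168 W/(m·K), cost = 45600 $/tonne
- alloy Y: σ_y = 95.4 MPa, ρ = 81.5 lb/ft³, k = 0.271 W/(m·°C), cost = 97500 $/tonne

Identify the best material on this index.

Screen on constraints: k ≥ 3.14 W/(m·K); cost ≤ 58 $/kg. Survivors: alloy Q, alloy Z.
Normalizing units and computing the index:
  alloy Q: σ_y = 438.0 MPa, ρ = 4500 kg/m³
  alloy Z: σ_y = 691.0 MPa, ρ = 19280 kg/m³
  alloy Q: M = 97.3 kN·m/kg
  alloy Z: M = 35.8 kN·m/kg
The maximum is for alloy Q.

alloy Q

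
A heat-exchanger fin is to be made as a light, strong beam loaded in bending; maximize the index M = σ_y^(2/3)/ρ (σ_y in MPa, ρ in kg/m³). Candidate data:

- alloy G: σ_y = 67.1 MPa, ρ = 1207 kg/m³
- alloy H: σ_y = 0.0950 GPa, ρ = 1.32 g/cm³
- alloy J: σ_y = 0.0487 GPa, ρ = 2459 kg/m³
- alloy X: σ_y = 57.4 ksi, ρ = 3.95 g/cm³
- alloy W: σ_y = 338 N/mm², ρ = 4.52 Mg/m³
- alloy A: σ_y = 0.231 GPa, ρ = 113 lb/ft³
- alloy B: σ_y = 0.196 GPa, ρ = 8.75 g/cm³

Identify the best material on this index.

In SI units:
  alloy G: σ_y = 67.10 MPa, ρ = 1207 kg/m³
  alloy H: σ_y = 95.00 MPa, ρ = 1320 kg/m³
  alloy J: σ_y = 48.70 MPa, ρ = 2459 kg/m³
  alloy X: σ_y = 395.8 MPa, ρ = 3950 kg/m³
  alloy W: σ_y = 338.0 MPa, ρ = 4520 kg/m³
  alloy A: σ_y = 231.0 MPa, ρ = 1810 kg/m³
  alloy B: σ_y = 196.0 MPa, ρ = 8750 kg/m³
  alloy A: M = 20.8×10⁻³
  alloy H: M = 15.8×10⁻³
  alloy G: M = 13.7×10⁻³
  alloy X: M = 13.6×10⁻³
  alloy W: M = 10.7×10⁻³
  alloy J: M = 5.42×10⁻³
  alloy B: M = 3.86×10⁻³
Alloy A ranks first.

alloy A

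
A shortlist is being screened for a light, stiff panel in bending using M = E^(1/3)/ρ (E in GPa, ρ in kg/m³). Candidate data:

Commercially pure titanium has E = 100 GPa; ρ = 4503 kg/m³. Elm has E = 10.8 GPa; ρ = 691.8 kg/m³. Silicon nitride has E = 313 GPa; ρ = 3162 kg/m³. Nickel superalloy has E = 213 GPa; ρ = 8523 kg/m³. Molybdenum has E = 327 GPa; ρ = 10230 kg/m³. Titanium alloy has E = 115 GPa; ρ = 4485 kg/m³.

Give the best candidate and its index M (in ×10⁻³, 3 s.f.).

Per-candidate index values:
  elm: M = 3.20×10⁻³
  silicon nitride: M = 2.15×10⁻³
  titanium alloy: M = 1.08×10⁻³
  commercially pure titanium: M = 1.03×10⁻³
  nickel superalloy: M = 0.701×10⁻³
  molybdenum: M = 0.673×10⁻³
The maximum is for elm.

elm, M = 3.20×10⁻³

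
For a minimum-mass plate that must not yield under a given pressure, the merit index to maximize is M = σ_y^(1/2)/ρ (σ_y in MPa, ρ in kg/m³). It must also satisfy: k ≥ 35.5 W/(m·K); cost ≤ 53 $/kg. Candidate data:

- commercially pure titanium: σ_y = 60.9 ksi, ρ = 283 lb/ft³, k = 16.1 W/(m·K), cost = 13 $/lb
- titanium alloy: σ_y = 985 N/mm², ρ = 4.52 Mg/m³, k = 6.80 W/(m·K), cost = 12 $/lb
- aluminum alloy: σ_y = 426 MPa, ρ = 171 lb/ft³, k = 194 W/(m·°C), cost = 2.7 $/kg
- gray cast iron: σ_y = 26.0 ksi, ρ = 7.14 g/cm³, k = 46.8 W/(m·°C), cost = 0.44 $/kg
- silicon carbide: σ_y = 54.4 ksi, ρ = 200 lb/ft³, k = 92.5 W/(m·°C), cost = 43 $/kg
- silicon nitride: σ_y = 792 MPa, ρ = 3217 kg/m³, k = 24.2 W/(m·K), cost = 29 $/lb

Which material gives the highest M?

Screen on constraints: k ≥ 35.5 W/(m·K); cost ≤ 53 $/kg. Survivors: aluminum alloy, gray cast iron, silicon carbide.
In SI units:
  aluminum alloy: σ_y = 426.0 MPa, ρ = 2739 kg/m³
  gray cast iron: σ_y = 179.3 MPa, ρ = 7140 kg/m³
  silicon carbide: σ_y = 375.1 MPa, ρ = 3204 kg/m³
  aluminum alloy: M = 7.54×10⁻³
  silicon carbide: M = 6.05×10⁻³
  gray cast iron: M = 1.88×10⁻³
Highest index: aluminum alloy.

aluminum alloy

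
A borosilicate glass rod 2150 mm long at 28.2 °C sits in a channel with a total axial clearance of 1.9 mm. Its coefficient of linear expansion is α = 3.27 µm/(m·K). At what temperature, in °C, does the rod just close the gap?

α·L₀·ΔT = 1.9 mm ⇒ ΔT = 1.9 / (3.27×10⁻⁶ × 2150.0) = 270.3 K.
T = 28.2 + 270.3 = 298.5 °C.

298 °C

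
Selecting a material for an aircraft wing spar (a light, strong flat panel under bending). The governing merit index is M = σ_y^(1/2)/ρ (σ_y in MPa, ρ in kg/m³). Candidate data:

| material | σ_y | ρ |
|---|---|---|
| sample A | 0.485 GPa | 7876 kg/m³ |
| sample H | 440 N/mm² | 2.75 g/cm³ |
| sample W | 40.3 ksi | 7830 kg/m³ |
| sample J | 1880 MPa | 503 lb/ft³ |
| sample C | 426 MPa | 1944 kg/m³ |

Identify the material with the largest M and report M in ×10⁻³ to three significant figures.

sample C, M = 10.6×10⁻³

Convert each candidate to consistent units, then evaluate M:
  sample A: σ_y = 485.0 MPa, ρ = 7876 kg/m³
  sample H: σ_y = 440.0 MPa, ρ = 2750 kg/m³
  sample W: σ_y = 277.9 MPa, ρ = 7830 kg/m³
  sample J: σ_y = 1880 MPa, ρ = 8057 kg/m³
  sample C: σ_y = 426.0 MPa, ρ = 1944 kg/m³
  sample C: M = 10.6×10⁻³
  sample H: M = 7.63×10⁻³
  sample J: M = 5.38×10⁻³
  sample A: M = 2.80×10⁻³
  sample W: M = 2.13×10⁻³
The maximum is for sample C.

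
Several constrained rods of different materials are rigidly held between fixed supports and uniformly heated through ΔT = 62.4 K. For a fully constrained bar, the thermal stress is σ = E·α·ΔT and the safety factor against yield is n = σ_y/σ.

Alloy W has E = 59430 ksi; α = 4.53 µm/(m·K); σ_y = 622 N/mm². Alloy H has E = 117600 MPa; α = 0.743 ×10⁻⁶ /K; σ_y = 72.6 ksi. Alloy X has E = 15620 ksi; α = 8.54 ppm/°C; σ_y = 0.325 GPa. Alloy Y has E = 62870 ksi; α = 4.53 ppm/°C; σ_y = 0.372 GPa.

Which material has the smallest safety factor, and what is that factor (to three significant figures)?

alloy Y, n = 3.04

In consistent units (E in GPa, α in ×10⁻⁶/K, σ_y in MPa):
  alloy W: E = 409.8, α = 4.53, σ_y = 622.0 → σ = 116 MPa, n = 5.37
  alloy H: E = 117.6, α = 0.743, σ_y = 500.6 → σ = 5.45 MPa, n = 91.8
  alloy X: E = 107.7, α = 8.54, σ_y = 325.0 → σ = 57.4 MPa, n = 5.66
  alloy Y: E = 433.5, α = 4.53, σ_y = 372.0 → σ = 123 MPa, n = 3.04
Alloy Y has the lowest safety factor, n = 3.04.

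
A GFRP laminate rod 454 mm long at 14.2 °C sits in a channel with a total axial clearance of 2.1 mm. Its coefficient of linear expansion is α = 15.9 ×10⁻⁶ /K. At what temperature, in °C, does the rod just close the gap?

α·L₀·ΔT = 2.1 mm ⇒ ΔT = 2.1 / (15.9×10⁻⁶ × 454.0) = 290.9 K.
T = 14.2 + 290.9 = 305.1 °C.

305 °C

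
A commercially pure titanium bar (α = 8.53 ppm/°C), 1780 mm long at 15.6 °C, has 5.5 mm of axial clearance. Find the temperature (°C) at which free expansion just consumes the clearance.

378 °C

α·L₀·ΔT = 5.5 mm ⇒ ΔT = 5.5 / (8.53×10⁻⁶ × 1780.0) = 362.2 K.
T = 15.6 + 362.2 = 377.8 °C.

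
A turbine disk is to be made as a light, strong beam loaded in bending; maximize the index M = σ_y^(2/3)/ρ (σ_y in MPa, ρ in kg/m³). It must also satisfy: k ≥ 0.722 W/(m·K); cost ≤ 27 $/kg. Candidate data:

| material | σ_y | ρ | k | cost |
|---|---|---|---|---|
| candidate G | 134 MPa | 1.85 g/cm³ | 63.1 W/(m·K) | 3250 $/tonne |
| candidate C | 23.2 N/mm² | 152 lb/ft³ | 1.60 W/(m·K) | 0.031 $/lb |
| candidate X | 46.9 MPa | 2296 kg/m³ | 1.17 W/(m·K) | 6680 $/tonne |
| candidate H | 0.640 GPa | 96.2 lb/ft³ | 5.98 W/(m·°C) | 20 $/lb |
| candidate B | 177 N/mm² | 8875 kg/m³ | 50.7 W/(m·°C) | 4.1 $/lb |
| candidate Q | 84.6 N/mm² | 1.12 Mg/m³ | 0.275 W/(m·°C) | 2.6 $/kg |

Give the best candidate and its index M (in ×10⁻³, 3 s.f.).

Screen on constraints: k ≥ 0.722 W/(m·K); cost ≤ 27 $/kg. Survivors: candidate G, candidate C, candidate X, candidate B.
Putting every candidate on a common basis:
  candidate G: σ_y = 134.0 MPa, ρ = 1850 kg/m³
  candidate C: σ_y = 23.20 MPa, ρ = 2435 kg/m³
  candidate X: σ_y = 46.90 MPa, ρ = 2296 kg/m³
  candidate B: σ_y = 177.0 MPa, ρ = 8875 kg/m³
  candidate G: M = 14.2×10⁻³
  candidate X: M = 5.66×10⁻³
  candidate B: M = 3.55×10⁻³
  candidate C: M = 3.34×10⁻³
The maximum is for candidate G.

candidate G, M = 14.2×10⁻³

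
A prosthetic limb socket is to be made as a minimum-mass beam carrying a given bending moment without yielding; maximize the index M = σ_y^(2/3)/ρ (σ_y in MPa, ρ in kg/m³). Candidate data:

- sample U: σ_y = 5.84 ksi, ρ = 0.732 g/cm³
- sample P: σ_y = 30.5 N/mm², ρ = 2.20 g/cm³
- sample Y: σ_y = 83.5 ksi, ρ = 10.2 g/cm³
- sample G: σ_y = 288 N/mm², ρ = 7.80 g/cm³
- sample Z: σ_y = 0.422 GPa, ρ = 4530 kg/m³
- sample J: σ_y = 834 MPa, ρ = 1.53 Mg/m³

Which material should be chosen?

After converting to SI:
  sample U: σ_y = 40.27 MPa, ρ = 732.0 kg/m³
  sample P: σ_y = 30.50 MPa, ρ = 2200 kg/m³
  sample Y: σ_y = 575.7 MPa, ρ = 10200 kg/m³
  sample G: σ_y = 288.0 MPa, ρ = 7800 kg/m³
  sample Z: σ_y = 422.0 MPa, ρ = 4530 kg/m³
  sample J: σ_y = 834.0 MPa, ρ = 1530 kg/m³
  sample J: M = 57.9×10⁻³
  sample U: M = 16.0×10⁻³
  sample Z: M = 12.4×10⁻³
  sample Y: M = 6.78×10⁻³
  sample G: M = 5.59×10⁻³
  sample P: M = 4.44×10⁻³
Highest index: sample J.

sample J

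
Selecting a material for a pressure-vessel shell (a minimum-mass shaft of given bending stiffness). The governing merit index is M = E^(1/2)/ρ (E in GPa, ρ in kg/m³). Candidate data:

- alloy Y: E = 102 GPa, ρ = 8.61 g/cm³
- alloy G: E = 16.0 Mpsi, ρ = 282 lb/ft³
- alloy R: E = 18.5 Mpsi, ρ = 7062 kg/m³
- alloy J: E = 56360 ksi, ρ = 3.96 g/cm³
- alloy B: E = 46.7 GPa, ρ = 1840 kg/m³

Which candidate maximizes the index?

alloy J

Normalizing units and computing the index:
  alloy Y: E = 102.0 GPa, ρ = 8610 kg/m³
  alloy G: E = 110.3 GPa, ρ = 4517 kg/m³
  alloy R: E = 127.6 GPa, ρ = 7062 kg/m³
  alloy J: E = 388.6 GPa, ρ = 3960 kg/m³
  alloy B: E = 46.70 GPa, ρ = 1840 kg/m³
  alloy J: M = 4.98×10⁻³
  alloy B: M = 3.71×10⁻³
  alloy G: M = 2.33×10⁻³
  alloy R: M = 1.60×10⁻³
  alloy Y: M = 1.17×10⁻³
The maximum is for alloy J.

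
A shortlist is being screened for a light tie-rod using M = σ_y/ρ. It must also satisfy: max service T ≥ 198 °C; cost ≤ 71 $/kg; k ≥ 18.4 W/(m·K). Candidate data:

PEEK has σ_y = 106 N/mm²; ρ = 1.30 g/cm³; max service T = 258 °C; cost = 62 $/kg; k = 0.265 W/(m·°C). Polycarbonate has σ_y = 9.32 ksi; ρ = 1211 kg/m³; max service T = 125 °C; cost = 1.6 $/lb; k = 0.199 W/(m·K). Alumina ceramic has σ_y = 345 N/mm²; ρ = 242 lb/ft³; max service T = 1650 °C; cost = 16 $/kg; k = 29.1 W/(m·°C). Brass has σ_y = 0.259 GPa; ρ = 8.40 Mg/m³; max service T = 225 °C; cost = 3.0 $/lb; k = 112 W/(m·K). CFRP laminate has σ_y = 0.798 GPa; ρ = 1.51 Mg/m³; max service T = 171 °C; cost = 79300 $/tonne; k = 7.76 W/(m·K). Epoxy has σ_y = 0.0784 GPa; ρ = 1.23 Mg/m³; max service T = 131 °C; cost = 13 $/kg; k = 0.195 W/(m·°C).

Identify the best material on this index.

Screen on constraints: max service T ≥ 198 °C; cost ≤ 71 $/kg; k ≥ 18.4 W/(m·K). Survivors: alumina ceramic, brass.
After converting to SI:
  alumina ceramic: σ_y = 345.0 MPa, ρ = 3876 kg/m³
  brass: σ_y = 259.0 MPa, ρ = 8400 kg/m³
  alumina ceramic: M = 89.0 kN·m/kg
  brass: M = 30.8 kN·m/kg
Highest index: alumina ceramic.

alumina ceramic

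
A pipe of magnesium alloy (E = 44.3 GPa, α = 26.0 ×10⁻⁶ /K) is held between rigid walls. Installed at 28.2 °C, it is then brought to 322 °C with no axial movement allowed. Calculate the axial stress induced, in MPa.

338 MPa

ΔT = 293.8 K. Constrained thermal stress σ = E·α·ΔT = 44.30×10³ MPa × 26.0×10⁻⁶ × 293.8 = 338 MPa (compressive).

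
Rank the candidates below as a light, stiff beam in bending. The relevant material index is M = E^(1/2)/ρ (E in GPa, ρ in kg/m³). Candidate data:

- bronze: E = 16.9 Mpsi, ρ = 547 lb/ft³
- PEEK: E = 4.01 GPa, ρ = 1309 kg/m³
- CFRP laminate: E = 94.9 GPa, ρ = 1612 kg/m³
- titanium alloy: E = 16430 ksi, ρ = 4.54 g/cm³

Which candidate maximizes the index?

CFRP laminate

Normalizing units and computing the index:
  bronze: E = 116.5 GPa, ρ = 8762 kg/m³
  PEEK: E = 4.010 GPa, ρ = 1309 kg/m³
  CFRP laminate: E = 94.90 GPa, ρ = 1612 kg/m³
  titanium alloy: E = 113.3 GPa, ρ = 4540 kg/m³
  CFRP laminate: M = 6.04×10⁻³
  titanium alloy: M = 2.34×10⁻³
  PEEK: M = 1.53×10⁻³
  bronze: M = 1.23×10⁻³
CFRP laminate has the largest M.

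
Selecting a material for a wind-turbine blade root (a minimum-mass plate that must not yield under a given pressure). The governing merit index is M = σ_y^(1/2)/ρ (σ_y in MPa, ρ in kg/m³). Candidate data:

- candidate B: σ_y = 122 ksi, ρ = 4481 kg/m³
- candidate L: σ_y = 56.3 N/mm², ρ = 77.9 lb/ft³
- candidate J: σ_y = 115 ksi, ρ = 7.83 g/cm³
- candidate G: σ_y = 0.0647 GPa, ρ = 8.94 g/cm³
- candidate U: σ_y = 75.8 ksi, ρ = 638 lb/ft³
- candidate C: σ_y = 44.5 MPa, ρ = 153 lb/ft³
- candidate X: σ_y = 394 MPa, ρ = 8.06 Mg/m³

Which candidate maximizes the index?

Putting every candidate on a common basis:
  candidate B: σ_y = 841.2 MPa, ρ = 4481 kg/m³
  candidate L: σ_y = 56.30 MPa, ρ = 1248 kg/m³
  candidate J: σ_y = 792.9 MPa, ρ = 7830 kg/m³
  candidate G: σ_y = 64.70 MPa, ρ = 8940 kg/m³
  candidate U: σ_y = 522.6 MPa, ρ = 10220 kg/m³
  candidate C: σ_y = 44.50 MPa, ρ = 2451 kg/m³
  candidate X: σ_y = 394.0 MPa, ρ = 8060 kg/m³
  candidate B: M = 6.47×10⁻³
  candidate L: M = 6.01×10⁻³
  candidate J: M = 3.60×10⁻³
  candidate C: M = 2.72×10⁻³
  candidate X: M = 2.46×10⁻³
  candidate U: M = 2.24×10⁻³
  candidate G: M = 0.900×10⁻³
Highest index: candidate B.

candidate B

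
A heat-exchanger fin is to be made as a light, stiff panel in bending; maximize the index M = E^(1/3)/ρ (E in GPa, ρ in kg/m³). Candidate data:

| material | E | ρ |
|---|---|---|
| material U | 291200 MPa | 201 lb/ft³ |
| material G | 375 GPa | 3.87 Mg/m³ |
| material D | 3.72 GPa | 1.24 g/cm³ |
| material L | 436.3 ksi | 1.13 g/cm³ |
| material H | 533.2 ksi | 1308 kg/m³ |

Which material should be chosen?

material U

In SI units:
  material U: E = 291.2 GPa, ρ = 3220 kg/m³
  material G: E = 375.0 GPa, ρ = 3870 kg/m³
  material D: E = 3.720 GPa, ρ = 1240 kg/m³
  material L: E = 3.008 GPa, ρ = 1130 kg/m³
  material H: E = 3.676 GPa, ρ = 1308 kg/m³
  material U: M = 2.06×10⁻³
  material G: M = 1.86×10⁻³
  material L: M = 1.28×10⁻³
  material D: M = 1.25×10⁻³
  material H: M = 1.18×10⁻³
Material U has the largest M.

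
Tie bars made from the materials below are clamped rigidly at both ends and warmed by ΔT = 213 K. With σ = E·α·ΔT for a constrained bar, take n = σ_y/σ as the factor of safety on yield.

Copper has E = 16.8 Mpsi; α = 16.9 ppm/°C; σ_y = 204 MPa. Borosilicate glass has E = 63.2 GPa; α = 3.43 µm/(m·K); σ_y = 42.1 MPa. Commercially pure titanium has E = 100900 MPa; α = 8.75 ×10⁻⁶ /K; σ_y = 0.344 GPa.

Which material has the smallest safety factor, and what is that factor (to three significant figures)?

copper, n = 0.489

With everything in SI (GPa, ×10⁻⁶/K, MPa):
  copper: E = 115.8, α = 16.9, σ_y = 204.0 → σ = 417 MPa, n = 0.489
  borosilicate glass: E = 63.20, α = 3.43, σ_y = 42.10 → σ = 46.2 MPa, n = 0.912
  commercially pure titanium: E = 100.9, α = 8.75, σ_y = 344.0 → σ = 188 MPa, n = 1.83
The minimum is copper at n = 0.489.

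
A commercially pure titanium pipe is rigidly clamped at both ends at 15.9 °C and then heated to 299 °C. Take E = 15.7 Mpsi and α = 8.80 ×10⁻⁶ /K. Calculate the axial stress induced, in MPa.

270 MPa

E = 15.7 Mpsi = 108.2 GPa.
ΔT = 283.1 K. Constrained thermal stress σ = E·α·ΔT = 108.2×10³ MPa × 8.80×10⁻⁶ × 283.1 = 270 MPa (compressive).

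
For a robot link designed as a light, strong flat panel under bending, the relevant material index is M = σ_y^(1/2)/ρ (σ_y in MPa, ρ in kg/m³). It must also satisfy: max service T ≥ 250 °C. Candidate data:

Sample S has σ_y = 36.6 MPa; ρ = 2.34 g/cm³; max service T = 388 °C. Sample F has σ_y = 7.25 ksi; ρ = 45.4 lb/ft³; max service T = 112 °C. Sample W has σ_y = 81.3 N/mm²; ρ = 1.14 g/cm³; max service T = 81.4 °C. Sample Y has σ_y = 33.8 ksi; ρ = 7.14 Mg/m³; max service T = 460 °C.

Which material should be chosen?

Screen on constraints: max service T ≥ 250 °C. Survivors: sample S, sample Y.
After converting to SI:
  sample S: σ_y = 36.60 MPa, ρ = 2340 kg/m³
  sample Y: σ_y = 233.0 MPa, ρ = 7140 kg/m³
  sample S: M = 2.59×10⁻³
  sample Y: M = 2.14×10⁻³
Highest index: sample S.

sample S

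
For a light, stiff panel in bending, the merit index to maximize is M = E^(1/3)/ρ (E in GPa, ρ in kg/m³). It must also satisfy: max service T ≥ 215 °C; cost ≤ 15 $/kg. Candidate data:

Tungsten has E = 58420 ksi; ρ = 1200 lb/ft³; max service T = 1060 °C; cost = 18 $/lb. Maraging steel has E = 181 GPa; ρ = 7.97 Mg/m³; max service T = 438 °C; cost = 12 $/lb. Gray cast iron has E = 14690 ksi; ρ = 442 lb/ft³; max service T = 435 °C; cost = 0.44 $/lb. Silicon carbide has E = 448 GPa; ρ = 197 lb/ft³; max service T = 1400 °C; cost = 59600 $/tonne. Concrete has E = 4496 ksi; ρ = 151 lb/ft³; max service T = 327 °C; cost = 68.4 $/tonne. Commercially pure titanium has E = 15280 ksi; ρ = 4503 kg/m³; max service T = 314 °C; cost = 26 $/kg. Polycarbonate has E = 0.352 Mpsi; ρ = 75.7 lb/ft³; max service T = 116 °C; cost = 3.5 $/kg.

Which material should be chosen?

concrete

Screen on constraints: max service T ≥ 215 °C; cost ≤ 15 $/kg. Survivors: gray cast iron, concrete.
After converting to SI:
  gray cast iron: E = 101.3 GPa, ρ = 7080 kg/m³
  concrete: E = 31.00 GPa, ρ = 2419 kg/m³
  concrete: M = 1.30×10⁻³
  gray cast iron: M = 0.658×10⁻³
Highest index: concrete.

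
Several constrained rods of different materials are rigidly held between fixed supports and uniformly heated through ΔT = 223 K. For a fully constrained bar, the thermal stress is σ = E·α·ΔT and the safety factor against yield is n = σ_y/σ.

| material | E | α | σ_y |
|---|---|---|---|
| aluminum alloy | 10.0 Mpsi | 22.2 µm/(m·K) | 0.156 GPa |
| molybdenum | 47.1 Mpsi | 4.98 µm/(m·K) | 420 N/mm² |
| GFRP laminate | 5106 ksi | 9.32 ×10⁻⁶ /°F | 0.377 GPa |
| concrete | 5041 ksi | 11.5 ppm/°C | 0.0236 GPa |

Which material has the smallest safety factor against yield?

Per material, after unit conversion:
  aluminum alloy: E = 68.95, α = 22.2, σ_y = 156.0 → σ = 341 MPa, n = 0.457
  molybdenum: E = 324.7, α = 4.98, σ_y = 420.0 → σ = 361 MPa, n = 1.16
  GFRP laminate: E = 35.20, α = 16.8, σ_y = 377.0 → σ = 132 MPa, n = 2.86
  concrete: E = 34.76, α = 11.5, σ_y = 23.60 → σ = 89.1 MPa, n = 0.265
The minimum is concrete at n = 0.265.

concrete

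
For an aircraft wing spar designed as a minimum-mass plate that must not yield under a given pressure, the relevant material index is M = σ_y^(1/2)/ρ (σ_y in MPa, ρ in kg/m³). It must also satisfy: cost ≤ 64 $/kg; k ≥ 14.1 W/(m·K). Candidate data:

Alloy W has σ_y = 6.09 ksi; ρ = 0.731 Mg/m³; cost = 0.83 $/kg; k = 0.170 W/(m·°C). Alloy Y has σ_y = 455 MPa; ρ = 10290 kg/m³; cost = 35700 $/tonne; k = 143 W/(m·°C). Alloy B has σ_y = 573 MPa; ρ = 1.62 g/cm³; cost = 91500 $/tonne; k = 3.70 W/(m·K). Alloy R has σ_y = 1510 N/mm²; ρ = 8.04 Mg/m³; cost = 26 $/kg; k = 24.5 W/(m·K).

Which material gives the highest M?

Screen on constraints: cost ≤ 64 $/kg; k ≥ 14.1 W/(m·K). Survivors: alloy Y, alloy R.
Normalizing units and computing the index:
  alloy Y: σ_y = 455.0 MPa, ρ = 10290 kg/m³
  alloy R: σ_y = 1510 MPa, ρ = 8040 kg/m³
  alloy R: M = 4.83×10⁻³
  alloy Y: M = 2.07×10⁻³
The maximum is for alloy R.

alloy R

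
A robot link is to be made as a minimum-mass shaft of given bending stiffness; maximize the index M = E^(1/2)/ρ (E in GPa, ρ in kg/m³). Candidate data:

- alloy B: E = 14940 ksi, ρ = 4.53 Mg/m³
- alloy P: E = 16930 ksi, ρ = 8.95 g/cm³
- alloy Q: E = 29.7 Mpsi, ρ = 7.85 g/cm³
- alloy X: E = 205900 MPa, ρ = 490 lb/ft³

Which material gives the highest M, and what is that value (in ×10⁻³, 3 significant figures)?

After converting to SI:
  alloy B: E = 103.0 GPa, ρ = 4530 kg/m³
  alloy P: E = 116.7 GPa, ρ = 8950 kg/m³
  alloy Q: E = 204.8 GPa, ρ = 7850 kg/m³
  alloy X: E = 205.9 GPa, ρ = 7849 kg/m³
  alloy B: M = 2.24×10⁻³
  alloy X: M = 1.83×10⁻³
  alloy Q: M = 1.82×10⁻³
  alloy P: M = 1.21×10⁻³
Alloy B ranks first.

alloy B, M = 2.24×10⁻³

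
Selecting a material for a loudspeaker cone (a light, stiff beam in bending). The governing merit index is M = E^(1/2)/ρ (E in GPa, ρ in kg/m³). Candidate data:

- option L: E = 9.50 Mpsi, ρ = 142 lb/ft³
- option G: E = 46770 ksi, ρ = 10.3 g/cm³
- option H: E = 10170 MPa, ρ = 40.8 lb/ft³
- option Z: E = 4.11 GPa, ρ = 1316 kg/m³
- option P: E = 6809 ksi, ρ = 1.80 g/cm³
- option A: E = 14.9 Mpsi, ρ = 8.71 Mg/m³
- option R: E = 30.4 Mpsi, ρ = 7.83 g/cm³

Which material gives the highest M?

Normalizing units and computing the index:
  option L: E = 65.50 GPa, ρ = 2275 kg/m³
  option G: E = 322.5 GPa, ρ = 10300 kg/m³
  option H: E = 10.17 GPa, ρ = 653.6 kg/m³
  option Z: E = 4.110 GPa, ρ = 1316 kg/m³
  option P: E = 46.95 GPa, ρ = 1800 kg/m³
  option A: E = 102.7 GPa, ρ = 8710 kg/m³
  option R: E = 209.6 GPa, ρ = 7830 kg/m³
  option H: M = 4.88×10⁻³
  option P: M = 3.81×10⁻³
  option L: M = 3.56×10⁻³
  option R: M = 1.85×10⁻³
  option G: M = 1.74×10⁻³
  option Z: M = 1.54×10⁻³
  option A: M = 1.16×10⁻³
The maximum is for option H.

option H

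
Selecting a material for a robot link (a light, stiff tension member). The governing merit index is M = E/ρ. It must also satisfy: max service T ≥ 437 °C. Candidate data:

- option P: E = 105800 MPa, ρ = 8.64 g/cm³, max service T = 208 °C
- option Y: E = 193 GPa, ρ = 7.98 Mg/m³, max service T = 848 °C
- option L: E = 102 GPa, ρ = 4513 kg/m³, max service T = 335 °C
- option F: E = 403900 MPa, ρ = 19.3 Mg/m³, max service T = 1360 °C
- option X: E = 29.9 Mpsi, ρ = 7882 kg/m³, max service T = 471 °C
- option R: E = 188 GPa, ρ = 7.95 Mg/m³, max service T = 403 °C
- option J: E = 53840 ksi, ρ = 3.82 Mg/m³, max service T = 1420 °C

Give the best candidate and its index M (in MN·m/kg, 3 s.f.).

option J, M = 97.2 MN·m/kg

Screen on constraints: max service T ≥ 437 °C. Survivors: option Y, option F, option X, option J.
Putting every candidate on a common basis:
  option Y: E = 193.0 GPa, ρ = 7980 kg/m³
  option F: E = 403.9 GPa, ρ = 19300 kg/m³
  option X: E = 206.2 GPa, ρ = 7882 kg/m³
  option J: E = 371.2 GPa, ρ = 3820 kg/m³
  option J: M = 97.2 MN·m/kg
  option X: M = 26.2 MN·m/kg
  option Y: M = 24.2 MN·m/kg
  option F: M = 20.9 MN·m/kg
The maximum is for option J.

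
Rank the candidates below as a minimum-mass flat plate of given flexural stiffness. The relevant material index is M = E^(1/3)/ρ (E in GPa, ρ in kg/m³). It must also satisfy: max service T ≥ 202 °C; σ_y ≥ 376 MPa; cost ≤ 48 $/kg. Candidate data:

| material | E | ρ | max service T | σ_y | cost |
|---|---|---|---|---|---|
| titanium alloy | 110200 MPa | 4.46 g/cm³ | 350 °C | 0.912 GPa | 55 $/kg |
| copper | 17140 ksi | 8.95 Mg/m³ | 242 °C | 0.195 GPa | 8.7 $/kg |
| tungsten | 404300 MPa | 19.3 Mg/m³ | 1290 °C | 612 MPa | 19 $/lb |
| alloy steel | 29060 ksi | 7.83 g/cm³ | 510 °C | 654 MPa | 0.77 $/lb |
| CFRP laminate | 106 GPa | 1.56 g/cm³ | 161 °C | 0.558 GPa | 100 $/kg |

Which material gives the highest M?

Screen on constraints: max service T ≥ 202 °C; σ_y ≥ 376 MPa; cost ≤ 48 $/kg. Survivors: tungsten, alloy steel.
After converting to SI:
  tungsten: E = 404.3 GPa, ρ = 19300 kg/m³
  alloy steel: E = 200.4 GPa, ρ = 7830 kg/m³
  alloy steel: M = 0.747×10⁻³
  tungsten: M = 0.383×10⁻³
The maximum is for alloy steel.

alloy steel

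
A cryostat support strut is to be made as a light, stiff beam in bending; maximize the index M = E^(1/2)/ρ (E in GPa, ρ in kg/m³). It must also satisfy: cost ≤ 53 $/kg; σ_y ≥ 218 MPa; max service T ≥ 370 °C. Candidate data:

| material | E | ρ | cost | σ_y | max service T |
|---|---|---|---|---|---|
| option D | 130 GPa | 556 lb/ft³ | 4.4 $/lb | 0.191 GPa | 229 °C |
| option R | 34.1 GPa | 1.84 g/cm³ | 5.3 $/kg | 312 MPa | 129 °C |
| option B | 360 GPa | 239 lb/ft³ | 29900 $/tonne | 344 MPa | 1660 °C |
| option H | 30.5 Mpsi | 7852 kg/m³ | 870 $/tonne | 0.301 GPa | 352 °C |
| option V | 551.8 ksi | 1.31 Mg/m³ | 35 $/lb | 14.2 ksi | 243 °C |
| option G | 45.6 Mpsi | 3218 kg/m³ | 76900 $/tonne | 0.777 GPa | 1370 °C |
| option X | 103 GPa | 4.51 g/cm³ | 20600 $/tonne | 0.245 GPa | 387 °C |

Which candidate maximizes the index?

option B

Screen on constraints: cost ≤ 53 $/kg; σ_y ≥ 218 MPa; max service T ≥ 370 °C. Survivors: option B, option X.
Normalizing units and computing the index:
  option B: E = 360.0 GPa, ρ = 3828 kg/m³
  option X: E = 103.0 GPa, ρ = 4510 kg/m³
  option B: M = 4.96×10⁻³
  option X: M = 2.25×10⁻³
Option B ranks first.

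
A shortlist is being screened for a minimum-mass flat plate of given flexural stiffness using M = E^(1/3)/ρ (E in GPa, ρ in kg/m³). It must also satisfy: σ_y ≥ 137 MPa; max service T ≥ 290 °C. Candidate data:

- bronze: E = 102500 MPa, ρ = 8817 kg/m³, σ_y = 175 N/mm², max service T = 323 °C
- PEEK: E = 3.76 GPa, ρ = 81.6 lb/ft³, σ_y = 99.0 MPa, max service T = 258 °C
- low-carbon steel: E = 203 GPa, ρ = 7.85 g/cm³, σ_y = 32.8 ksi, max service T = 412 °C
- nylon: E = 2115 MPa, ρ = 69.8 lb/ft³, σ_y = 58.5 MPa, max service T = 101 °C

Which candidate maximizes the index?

Screen on constraints: σ_y ≥ 137 MPa; max service T ≥ 290 °C. Survivors: bronze, low-carbon steel.
Normalizing units and computing the index:
  bronze: E = 102.5 GPa, ρ = 8817 kg/m³
  low-carbon steel: E = 203.0 GPa, ρ = 7850 kg/m³
  low-carbon steel: M = 0.749×10⁻³
  bronze: M = 0.531×10⁻³
Highest index: low-carbon steel.

low-carbon steel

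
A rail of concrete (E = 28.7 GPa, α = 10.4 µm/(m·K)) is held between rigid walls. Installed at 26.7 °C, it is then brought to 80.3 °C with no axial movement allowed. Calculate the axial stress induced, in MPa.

ΔT = 53.60 K. Constrained thermal stress σ = E·α·ΔT = 28.70×10³ MPa × 10.4×10⁻⁶ × 53.60 = 16.0 MPa (compressive).

16.0 MPa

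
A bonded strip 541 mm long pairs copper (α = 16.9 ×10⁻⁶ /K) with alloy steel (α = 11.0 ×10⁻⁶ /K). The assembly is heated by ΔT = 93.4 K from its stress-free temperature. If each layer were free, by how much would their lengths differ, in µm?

298 µm

Δα = |16.9 − 11.0|×10⁻⁶/K = 5.90×10⁻⁶/K.
ΔL_mismatch = Δα·L·ΔT = 5.90×10⁻⁶ × 541.0 mm × 93.4 K = 298 µm.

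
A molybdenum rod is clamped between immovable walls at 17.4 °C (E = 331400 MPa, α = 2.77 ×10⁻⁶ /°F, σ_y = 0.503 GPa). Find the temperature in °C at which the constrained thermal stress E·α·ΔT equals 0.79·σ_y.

E = 331400 MPa = 331.4 GPa.
α = 2.77×10⁻⁶/°F × 9/5 = 4.99×10⁻⁶/K.
σ_y = 0.503 GPa = 503.0 MPa.
E·α·ΔT = 397.4 MPa ⇒ ΔT = 397.4 / (331.4×10³ × 4.99×10⁻⁶) = 240.5 K.
T = 17.4 + 240.5 = 257.9 °C.

258 °C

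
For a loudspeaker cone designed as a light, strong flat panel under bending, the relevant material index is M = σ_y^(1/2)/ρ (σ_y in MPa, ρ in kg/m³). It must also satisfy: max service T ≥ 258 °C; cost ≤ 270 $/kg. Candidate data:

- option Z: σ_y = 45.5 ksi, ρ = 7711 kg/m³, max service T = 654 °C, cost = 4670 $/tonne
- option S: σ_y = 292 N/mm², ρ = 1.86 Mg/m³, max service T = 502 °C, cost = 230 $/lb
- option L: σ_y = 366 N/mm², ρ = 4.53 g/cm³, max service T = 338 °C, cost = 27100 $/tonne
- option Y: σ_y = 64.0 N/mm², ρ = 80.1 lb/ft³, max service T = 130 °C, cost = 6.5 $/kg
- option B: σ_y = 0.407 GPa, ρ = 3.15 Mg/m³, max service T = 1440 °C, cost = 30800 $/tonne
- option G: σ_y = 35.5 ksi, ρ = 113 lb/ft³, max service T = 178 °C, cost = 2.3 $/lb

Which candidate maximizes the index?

Screen on constraints: max service T ≥ 258 °C; cost ≤ 270 $/kg. Survivors: option Z, option L, option B.
Normalizing units and computing the index:
  option Z: σ_y = 313.7 MPa, ρ = 7711 kg/m³
  option L: σ_y = 366.0 MPa, ρ = 4530 kg/m³
  option B: σ_y = 407.0 MPa, ρ = 3150 kg/m³
  option B: M = 6.40×10⁻³
  option L: M = 4.22×10⁻³
  option Z: M = 2.30×10⁻³
Option B ranks first.

option B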